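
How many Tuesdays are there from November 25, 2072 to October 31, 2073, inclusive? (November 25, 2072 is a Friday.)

49

November 25, 2072 is a Friday; the first Tuesday on or after it is November 29, 2072 (4 days later).
From November 29, 2072 to October 31, 2073: 32 + 304 = 336 days (rest of 2072, to October 31, 2073 in 2073).
336 ÷ 7 = 48 full weeks with remainder 0, so 48 more Tuesdays after the first → 49.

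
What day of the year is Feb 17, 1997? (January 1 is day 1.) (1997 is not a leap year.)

48

Days in months before Feb: 31 = 31.
Plus 17 days into Feb → day 48.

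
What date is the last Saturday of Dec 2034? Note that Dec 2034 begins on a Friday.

Dec 30, 2034

Dec 2034 begins on a Friday, so the first Saturday is Dec 2 (1 day later).
Dec 2034 has 31 days. Adding weeks: 2, 9, 16, 23, 30 — the last one ≤ 31 is the 30th.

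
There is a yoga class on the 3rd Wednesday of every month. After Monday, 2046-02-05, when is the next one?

2046-02-21

February 2046 starts on a Thursday; its first Wednesday is the 7th, so the 3rd Wednesday is the 21st — 2046-02-21.
2046-02-21 is after 2046-02-05, so that is the next one.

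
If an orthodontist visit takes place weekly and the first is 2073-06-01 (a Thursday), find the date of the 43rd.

2074-03-22

The 43rd occurrence is 42 intervals after the first: 42 × 7 = 294 days after 2073-06-01.
June has 30 days — 29 days to the end of June leaves 265.
July has 31 days (234 left).
August has 31 days (203 left).
September has 30 days (173 left).
October has 31 days (142 left).
November has 30 days (112 left).
December has 31 days (81 left).
January has 31 days (50 left).
February has 28 days (22 left).
22 days into March → 2074-03-22.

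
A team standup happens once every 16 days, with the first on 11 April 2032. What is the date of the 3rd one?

13 May 2032

The 3rd occurrence is 2 intervals after the first: 2 × 16 = 32 days after 11 April 2032.
April has 30 days — 19 days to the end of April leaves 13.
13 days into May → 13 May 2032.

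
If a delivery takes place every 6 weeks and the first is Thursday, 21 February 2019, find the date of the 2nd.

4 April 2019

The 2nd occurrence is 1 interval after the first: 1 × 42 = 42 days after 21 February 2019.
February has 28 days — 7 days to the end of February leaves 35.
March has 31 days (4 left).
4 days into April → 4 April 2019.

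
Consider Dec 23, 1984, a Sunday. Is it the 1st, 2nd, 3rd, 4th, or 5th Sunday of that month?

4th

Day 23 falls in week ⌈23/7⌉ of the month.
Days 1–7 hold the 1st Sunday, 8–14 the 2nd, 15–21 the 3rd, 22–28 the 4th, 29–31 the 5th.
23 is in the range for the 4th.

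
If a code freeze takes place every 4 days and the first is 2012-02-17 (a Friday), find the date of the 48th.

The 48th occurrence is 47 intervals after the first: 47 × 4 = 188 days after 2012-02-17.
February has 29 days — 12 days to the end of February leaves 176.
March has 31 days (145 left).
April has 30 days (115 left).
May has 31 days (84 left).
June has 30 days (54 left).
July has 31 days (23 left).
23 days into August → 2012-08-23.

2012-08-23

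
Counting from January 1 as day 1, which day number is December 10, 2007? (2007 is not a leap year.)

Days in months before December: 31 + 28 + 31 + 30 + 31 + 30 + 31 + 31 + 30 + 31 + 30 = 334.
Plus 10 days into December → day 344.

344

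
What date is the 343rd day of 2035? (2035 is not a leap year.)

Dec 9, 2035

Jan has 31 days (343 − 31 = 312 remain).
Feb has 28 days (312 − 28 = 284 remain).
Mar has 31 days (284 − 31 = 253 remain).
Apr has 30 days (253 − 30 = 223 remain).
May has 31 days (223 − 31 = 192 remain).
Jun has 30 days (192 − 30 = 162 remain).
Jul has 31 days (162 − 31 = 131 remain).
Aug has 31 days (131 − 31 = 100 remain).
Sep has 30 days (100 − 30 = 70 remain).
Oct has 31 days (70 − 31 = 39 remain).
Nov has 30 days (39 − 30 = 9 remain).
9 into Dec → Dec 9.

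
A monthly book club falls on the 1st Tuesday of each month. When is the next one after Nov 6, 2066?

Nov 2066 starts on a Monday, so its 1st Tuesday is Nov 2, 2066 (1 day in).
That is not after Nov 6, 2066, so look at Dec 2066.
Dec 2066 starts on a Wednesday, so its 1st Tuesday is Dec 7, 2066 (6 days in).

Dec 7, 2066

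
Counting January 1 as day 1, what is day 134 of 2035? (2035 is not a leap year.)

January has 31 days (134 − 31 = 103 remain).
February has 28 days (103 − 28 = 75 remain).
March has 31 days (75 − 31 = 44 remain).
April has 30 days (44 − 30 = 14 remain).
14 into May → May 14.

May 14, 2035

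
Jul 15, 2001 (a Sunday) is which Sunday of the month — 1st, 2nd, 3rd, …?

Day 15 falls in week ⌈15/7⌉ of the month.
Days 1–7 hold the 1st Sunday, 8–14 the 2nd, 15–21 the 3rd, 22–28 the 4th, 29–31 the 5th.
15 is in the range for the 3rd.

3rd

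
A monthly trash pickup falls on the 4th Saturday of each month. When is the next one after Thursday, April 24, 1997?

April 26, 1997

April 1997 starts on a Tuesday; its first Saturday is the 5th, so the 4th Saturday is the 26th — April 26, 1997.
April 26, 1997 is after April 24, 1997, so that is the next one.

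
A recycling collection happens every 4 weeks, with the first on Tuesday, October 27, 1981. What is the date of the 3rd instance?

The 3rd occurrence is 2 intervals after the first: 2 × 28 = 56 days after October 27, 1981.
October has 31 days — 4 days to the end of October leaves 52.
November has 30 days (22 left).
22 days into December → December 22, 1981.

December 22, 1981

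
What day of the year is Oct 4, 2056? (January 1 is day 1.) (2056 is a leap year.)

278

Days in months before Oct: 31 + 29 + 31 + 30 + 31 + 30 + 31 + 31 + 30 = 274.
Plus 4 days into Oct → day 278.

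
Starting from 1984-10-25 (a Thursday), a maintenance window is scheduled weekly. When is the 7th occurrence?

1984-12-06

The 7th occurrence is 6 intervals after the first: 6 × 7 = 42 days after 1984-10-25.
October has 31 days — 6 days to the end of October leaves 36.
November has 30 days (6 left).
6 days into December → 1984-12-06.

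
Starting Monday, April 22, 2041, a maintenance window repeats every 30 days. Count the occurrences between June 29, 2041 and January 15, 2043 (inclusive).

Occurrences land 30·i days after April 22, 2041 for i = 0, 1, 2, …
June 29, 2041 is 68 days after the start; 68 ÷ 30 = 2 remainder 8; since the remainder is 8, round up to i = 3. First occurrence in the window: #4 on July 21, 2041 (3×30 = 90 days in).
January 15, 2043 is 633 days after the start; 633 ÷ 30 = 21 remainder 3. Last occurrence in the window: #22 on January 12, 2043.
Occurrences #4 through #22: 19 in total.

19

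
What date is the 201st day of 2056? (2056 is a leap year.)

Jan has 31 days (201 − 31 = 170 remain).
Feb has 29 days (170 − 29 = 141 remain).
Mar has 31 days (141 − 31 = 110 remain).
Apr has 30 days (110 − 30 = 80 remain).
May has 31 days (80 − 31 = 49 remain).
Jun has 30 days (49 − 30 = 19 remain).
19 into Jul → Jul 19.

Jul 19, 2056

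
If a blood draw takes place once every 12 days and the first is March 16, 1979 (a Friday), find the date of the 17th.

The 17th occurrence is 16 intervals after the first: 16 × 12 = 192 days after March 16, 1979.
March has 31 days — 15 days to the end of March leaves 177.
April has 30 days (147 left).
May has 31 days (116 left).
June has 30 days (86 left).
July has 31 days (55 left).
August has 31 days (24 left).
24 days into September → September 24, 1979.

September 24, 1979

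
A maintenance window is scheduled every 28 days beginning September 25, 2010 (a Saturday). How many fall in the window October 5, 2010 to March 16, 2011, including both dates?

6

Occurrences land 28·i days after September 25, 2010 for i = 0, 1, 2, …
October 5, 2010 is 10 days after the start; 10 ÷ 28 = 0 remainder 10; since the remainder is 10, round up to i = 1. First occurrence in the window: #2 on October 23, 2010 (1×28 = 28 days in).
March 16, 2011 is 172 days after the start; 172 ÷ 28 = 6 remainder 4. Last occurrence in the window: #7 on March 12, 2011.
Occurrences #2 through #7: 6 in total.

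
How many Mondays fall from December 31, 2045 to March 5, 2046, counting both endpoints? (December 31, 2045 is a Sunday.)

December 31, 2045 is a Sunday; the first Monday on or after it is January 1, 2046 (1 day later).
From January 1, 2046 to March 5, 2046: 30 + 28 + 5 = 63 days (rest of January, February, March).
63 ÷ 7 = 9 full weeks with remainder 0, so 9 more Mondays after the first → 10.

10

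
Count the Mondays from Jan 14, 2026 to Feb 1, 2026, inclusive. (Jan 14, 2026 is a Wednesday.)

2

Jan 14, 2026 is a Wednesday; the first Monday on or after it is Jan 19, 2026 (5 days later).
From Jan 19, 2026 to Feb 1, 2026: 12 + 1 = 13 days (rest of Jan, Feb).
13 ÷ 7 = 1 full weeks with remainder 6, so 1 more Mondays after the first → 2.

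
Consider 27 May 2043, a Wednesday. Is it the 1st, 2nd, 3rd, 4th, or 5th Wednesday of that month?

Day 27 falls in week ⌈27/7⌉ of the month.
Days 1–7 hold the 1st Wednesday, 8–14 the 2nd, 15–21 the 3rd, 22–28 the 4th, 29–31 the 5th.
27 is in the range for the 4th.

4th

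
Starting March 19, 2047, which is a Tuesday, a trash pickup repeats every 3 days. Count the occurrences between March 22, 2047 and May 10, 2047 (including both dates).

Occurrences land 3·i days after March 19, 2047 for i = 0, 1, 2, …
March 22, 2047 is 3 days after the start; 3 ÷ 3 = 1 remainder 0. First occurrence in the window: #2 on March 22, 2047 (1×3 = 3 days in).
May 10, 2047 is 52 days after the start; 52 ÷ 3 = 17 remainder 1. Last occurrence in the window: #18 on May 9, 2047.
Occurrences #2 through #18: 17 in total.

17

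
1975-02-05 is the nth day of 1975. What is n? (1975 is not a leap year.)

Days in months before February: 31 = 31.
Plus 5 days into February → day 36.

36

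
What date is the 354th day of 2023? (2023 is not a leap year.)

December 20, 2023

January has 31 days (354 − 31 = 323 remain).
February has 28 days (323 − 28 = 295 remain).
March has 31 days (295 − 31 = 264 remain).
April has 30 days (264 − 30 = 234 remain).
May has 31 days (234 − 31 = 203 remain).
June has 30 days (203 − 30 = 173 remain).
July has 31 days (173 − 31 = 142 remain).
August has 31 days (142 − 31 = 111 remain).
September has 30 days (111 − 30 = 81 remain).
October has 31 days (81 − 31 = 50 remain).
November has 30 days (50 − 30 = 20 remain).
20 into December → December 20.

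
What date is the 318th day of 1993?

November 14, 1993

January has 31 days (318 − 31 = 287 remain).
February has 28 days (287 − 28 = 259 remain).
March has 31 days (259 − 31 = 228 remain).
April has 30 days (228 − 30 = 198 remain).
May has 31 days (198 − 31 = 167 remain).
June has 30 days (167 − 30 = 137 remain).
July has 31 days (137 − 31 = 106 remain).
August has 31 days (106 − 31 = 75 remain).
September has 30 days (75 − 30 = 45 remain).
October has 31 days (45 − 31 = 14 remain).
14 into November → November 14.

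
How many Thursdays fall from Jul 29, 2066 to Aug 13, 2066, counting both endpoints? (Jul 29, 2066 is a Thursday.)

3

Jul 29, 2066 is a Thursday; the first Thursday on or after it is Jul 29, 2066.
From Jul 29, 2066 to Aug 13, 2066: 2 + 13 = 15 days (rest of Jul, Aug).
15 ÷ 7 = 2 full weeks with remainder 1, so 2 more Thursdays after the first → 3.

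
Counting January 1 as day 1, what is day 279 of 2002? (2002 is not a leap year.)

Jan has 31 days (279 − 31 = 248 remain).
Feb has 28 days (248 − 28 = 220 remain).
Mar has 31 days (220 − 31 = 189 remain).
Apr has 30 days (189 − 30 = 159 remain).
May has 31 days (159 − 31 = 128 remain).
Jun has 30 days (128 − 30 = 98 remain).
Jul has 31 days (98 − 31 = 67 remain).
Aug has 31 days (67 − 31 = 36 remain).
Sep has 30 days (36 − 30 = 6 remain).
6 into Oct → Oct 6.

Oct 6, 2002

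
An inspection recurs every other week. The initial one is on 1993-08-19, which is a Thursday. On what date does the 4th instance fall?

The 4th occurrence is 3 intervals after the first: 3 × 14 = 42 days after 1993-08-19.
August has 31 days — 12 days to the end of August leaves 30.
30 days into September → 1993-09-30.

1993-09-30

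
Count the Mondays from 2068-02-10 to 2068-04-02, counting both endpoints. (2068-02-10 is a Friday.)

8

2068-02-10 is a Friday; the first Monday on or after it is 2068-02-13 (3 days later).
From 2068-02-13 to 2068-04-02: 16 + 31 + 2 = 49 days (rest of February, March, April).
49 ÷ 7 = 7 full weeks with remainder 0, so 7 more Mondays after the first → 8.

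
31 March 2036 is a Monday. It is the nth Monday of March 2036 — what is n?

Day 31 falls in week ⌈31/7⌉ of the month.
Days 1–7 hold the 1st Monday, 8–14 the 2nd, 15–21 the 3rd, 22–28 the 4th, 29–31 the 5th.
31 is in the range for the 5th.

5th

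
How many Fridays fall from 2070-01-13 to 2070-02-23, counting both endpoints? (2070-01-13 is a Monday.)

6

2070-01-13 is a Monday; the first Friday on or after it is 2070-01-17 (4 days later).
From 2070-01-17 to 2070-02-23: 14 + 23 = 37 days (rest of January, February).
37 ÷ 7 = 5 full weeks with remainder 2, so 5 more Fridays after the first → 6.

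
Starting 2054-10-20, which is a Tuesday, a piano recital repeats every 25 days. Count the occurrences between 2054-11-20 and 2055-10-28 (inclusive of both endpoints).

13

Occurrences land 25·i days after 2054-10-20 for i = 0, 1, 2, …
2054-11-20 is 31 days after the start; 31 ÷ 25 = 1 remainder 6; since the remainder is 6, round up to i = 2. First occurrence in the window: #3 on 2054-12-09 (2×25 = 50 days in).
2055-10-28 is 373 days after the start; 373 ÷ 25 = 14 remainder 23. Last occurrence in the window: #15 on 2055-10-05.
Occurrences #3 through #15: 13 in total.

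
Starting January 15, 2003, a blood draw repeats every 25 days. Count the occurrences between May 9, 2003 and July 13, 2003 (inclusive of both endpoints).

Occurrences land 25·i days after January 15, 2003 for i = 0, 1, 2, …
May 9, 2003 is 114 days after the start; 114 ÷ 25 = 4 remainder 14; since the remainder is 14, round up to i = 5. First occurrence in the window: #6 on May 20, 2003 (5×25 = 125 days in).
July 13, 2003 is 179 days after the start; 179 ÷ 25 = 7 remainder 4. Last occurrence in the window: #8 on July 9, 2003.
Occurrences #6 through #8: 3 in total.

3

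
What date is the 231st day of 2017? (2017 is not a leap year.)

Jan has 31 days (231 − 31 = 200 remain).
Feb has 28 days (200 − 28 = 172 remain).
Mar has 31 days (172 − 31 = 141 remain).
Apr has 30 days (141 − 30 = 111 remain).
May has 31 days (111 − 31 = 80 remain).
Jun has 30 days (80 − 30 = 50 remain).
Jul has 31 days (50 − 31 = 19 remain).
19 into Aug → Aug 19.

Aug 19, 2017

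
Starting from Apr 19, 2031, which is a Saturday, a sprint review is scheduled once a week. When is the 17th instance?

Aug 9, 2031

The 17th occurrence is 16 intervals after the first: 16 × 7 = 112 days after Apr 19, 2031.
Apr has 30 days — 11 days to the end of Apr leaves 101.
May has 31 days (70 left).
Jun has 30 days (40 left).
Jul has 31 days (9 left).
9 days into Aug → Aug 9, 2031.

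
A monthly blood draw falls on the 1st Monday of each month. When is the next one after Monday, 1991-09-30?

September 1991 starts on a Sunday, so its 1st Monday is 1991-09-02 (1 day in).
That is not after 1991-09-30, so look at October 1991.
October 1991 starts on a Tuesday, so its 1st Monday is 1991-10-07 (6 days in).

1991-10-07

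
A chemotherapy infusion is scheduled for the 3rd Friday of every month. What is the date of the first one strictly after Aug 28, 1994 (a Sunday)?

Sep 16, 1994

Aug 1994 starts on a Monday; its first Friday is the 5th, so the 3rd Friday is the 19th — Aug 19, 1994.
That is not after Aug 28, 1994, so look at Sep 1994.
Sep 1994 starts on a Thursday; its first Friday is the 2nd, so the 3rd Friday is the 16th — Sep 16, 1994.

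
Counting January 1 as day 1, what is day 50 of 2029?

Jan has 31 days (50 − 31 = 19 remain).
19 into Feb → Feb 19.

Feb 19, 2029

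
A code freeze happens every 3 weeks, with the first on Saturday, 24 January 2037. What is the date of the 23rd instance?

The 23rd occurrence is 22 intervals after the first: 22 × 21 = 462 days after 24 January 2037.
January has 31 days — 7 days to the end of January leaves 455.
From end of January to end of 2037 is 334 days (121 left).
January has 31 days (90 left).
February has 28 days (62 left).
March has 31 days (31 left).
April has 30 days (1 left).
1 day into May → 1 May 2038.

1 May 2038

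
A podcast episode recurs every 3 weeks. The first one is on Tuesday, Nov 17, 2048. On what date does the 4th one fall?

Jan 19, 2049

The 4th occurrence is 3 intervals after the first: 3 × 21 = 63 days after Nov 17, 2048.
Nov has 30 days — 13 days to the end of Nov leaves 50.
Dec has 31 days (19 left).
19 days into Jan → Jan 19, 2049.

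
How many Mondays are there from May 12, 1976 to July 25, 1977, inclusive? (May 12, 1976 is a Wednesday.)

63

May 12, 1976 is a Wednesday; the first Monday on or after it is May 17, 1976 (5 days later).
From May 17, 1976 to July 25, 1977: 228 + 206 = 434 days (rest of 1976, to July 25, 1977 in 1977).
434 ÷ 7 = 62 full weeks with remainder 0, so 62 more Mondays after the first → 63.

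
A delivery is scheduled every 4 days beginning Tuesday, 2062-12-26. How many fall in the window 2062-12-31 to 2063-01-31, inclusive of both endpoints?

8

Occurrences land 4·i days after 2062-12-26 for i = 0, 1, 2, …
2062-12-31 is 5 days after the start; 5 ÷ 4 = 1 remainder 1; since the remainder is 1, round up to i = 2. First occurrence in the window: #3 on 2063-01-03 (2×4 = 8 days in).
2063-01-31 is 36 days after the start; 36 ÷ 4 = 9 remainder 0. Last occurrence in the window: #10 on 2063-01-31.
Occurrences #3 through #10: 8 in total.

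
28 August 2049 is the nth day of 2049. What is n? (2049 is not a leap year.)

Days in months before August: 31 + 28 + 31 + 30 + 31 + 30 + 31 = 212.
Plus 28 days into August → day 240.

240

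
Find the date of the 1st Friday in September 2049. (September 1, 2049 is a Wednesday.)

September 2049 begins on a Wednesday, so the first Friday is September 3 (2 days later).

2049-09-03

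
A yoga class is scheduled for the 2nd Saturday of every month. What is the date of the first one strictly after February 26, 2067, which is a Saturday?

February 2067 starts on a Tuesday; its first Saturday is the 5th, so the 2nd Saturday is the 12th — February 12, 2067.
That is not after February 26, 2067, so look at March 2067.
March 2067 starts on a Tuesday; its first Saturday is the 5th, so the 2nd Saturday is the 12th — March 12, 2067.

March 12, 2067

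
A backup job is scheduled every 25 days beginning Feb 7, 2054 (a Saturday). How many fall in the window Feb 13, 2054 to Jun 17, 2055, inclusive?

Occurrences land 25·i days after Feb 7, 2054 for i = 0, 1, 2, …
Feb 13, 2054 is 6 days after the start; 6 ÷ 25 = 0 remainder 6; since the remainder is 6, round up to i = 1. First occurrence in the window: #2 on Mar 4, 2054 (1×25 = 25 days in).
Jun 17, 2055 is 495 days after the start; 495 ÷ 25 = 19 remainder 20. Last occurrence in the window: #20 on May 28, 2055.
Occurrences #2 through #20: 19 in total.

19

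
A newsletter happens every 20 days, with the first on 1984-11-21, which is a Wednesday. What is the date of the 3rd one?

The 3rd occurrence is 2 intervals after the first: 2 × 20 = 40 days after 1984-11-21.
November has 30 days — 9 days to the end of November leaves 31.
31 days into December → 1984-12-31.

1984-12-31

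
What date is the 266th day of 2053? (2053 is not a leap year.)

Sep 23, 2053

Jan has 31 days (266 − 31 = 235 remain).
Feb has 28 days (235 − 28 = 207 remain).
Mar has 31 days (207 − 31 = 176 remain).
Apr has 30 days (176 − 30 = 146 remain).
May has 31 days (146 − 31 = 115 remain).
Jun has 30 days (115 − 30 = 85 remain).
Jul has 31 days (85 − 31 = 54 remain).
Aug has 31 days (54 − 31 = 23 remain).
23 into Sep → Sep 23.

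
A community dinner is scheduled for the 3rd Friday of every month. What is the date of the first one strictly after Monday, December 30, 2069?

December 2069 starts on a Sunday; its first Friday is the 6th, so the 3rd Friday is the 20th — December 20, 2069.
That is not after December 30, 2069, so look at January 2070.
January 2070 starts on a Wednesday; its first Friday is the 3rd, so the 3rd Friday is the 17th — January 17, 2070.

January 17, 2070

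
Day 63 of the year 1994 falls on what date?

1994-03-04

January has 31 days (63 − 31 = 32 remain).
February has 28 days (32 − 28 = 4 remain).
4 into March → March 4.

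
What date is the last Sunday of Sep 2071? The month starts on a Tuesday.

Sep 27, 2071

Sep 2071 begins on a Tuesday, so the first Sunday is Sep 6 (5 days later).
Sep 2071 has 30 days. Adding weeks: 6, 13, 20, 27 — the last one ≤ 30 is the 27th.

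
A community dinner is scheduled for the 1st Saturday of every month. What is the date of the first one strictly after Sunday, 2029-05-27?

2029-06-02

May 2029 starts on a Tuesday, so its 1st Saturday is 2029-05-05 (4 days in).
That is not after 2029-05-27, so look at June 2029.
June 2029 starts on a Friday, so its 1st Saturday is 2029-06-02 (1 day in).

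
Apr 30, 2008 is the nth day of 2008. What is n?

121

Days in months before Apr: 31 + 29 + 31 = 91.
Plus 30 days into Apr → day 121.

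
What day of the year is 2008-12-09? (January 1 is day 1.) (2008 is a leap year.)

344

Days in months before December: 31 + 29 + 31 + 30 + 31 + 30 + 31 + 31 + 30 + 31 + 30 = 335.
Plus 9 days into December → day 344.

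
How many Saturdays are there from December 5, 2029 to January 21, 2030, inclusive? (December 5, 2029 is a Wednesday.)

December 5, 2029 is a Wednesday; the first Saturday on or after it is December 8, 2029 (3 days later).
From December 8, 2029 to January 21, 2030: 23 + 21 = 44 days (rest of December, January).
44 ÷ 7 = 6 full weeks with remainder 2, so 6 more Saturdays after the first → 7.

7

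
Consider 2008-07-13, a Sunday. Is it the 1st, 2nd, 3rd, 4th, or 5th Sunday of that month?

Day 13 falls in week ⌈13/7⌉ of the month.
Days 1–7 hold the 1st Sunday, 8–14 the 2nd, 15–21 the 3rd, 22–28 the 4th, 29–31 the 5th.
13 is in the range for the 2nd.

2nd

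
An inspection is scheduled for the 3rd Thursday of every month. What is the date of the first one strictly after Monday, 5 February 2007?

15 February 2007

February 2007 starts on a Thursday; its first Thursday is the 1st, so the 3rd Thursday is the 15th — 15 February 2007.
15 February 2007 is after 5 February 2007, so that is the next one.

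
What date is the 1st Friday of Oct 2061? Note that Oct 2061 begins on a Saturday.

Oct 7, 2061

Oct 2061 begins on a Saturday, so the first Friday is Oct 7 (6 days later).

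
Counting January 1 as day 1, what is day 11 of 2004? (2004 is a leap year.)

11 into January → January 11.

2004-01-11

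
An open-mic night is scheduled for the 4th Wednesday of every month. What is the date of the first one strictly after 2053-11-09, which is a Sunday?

2053-11-26

November 2053 starts on a Saturday; its first Wednesday is the 5th, so the 4th Wednesday is the 26th — 2053-11-26.
2053-11-26 is after 2053-11-09, so that is the next one.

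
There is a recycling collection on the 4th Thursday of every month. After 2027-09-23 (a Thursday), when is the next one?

September 2027 starts on a Wednesday; its first Thursday is the 2nd, so the 4th Thursday is the 23rd — 2027-09-23.
That is not after 2027-09-23, so look at October 2027.
October 2027 starts on a Friday; its first Thursday is the 7th, so the 4th Thursday is the 28th — 2027-10-28.

2027-10-28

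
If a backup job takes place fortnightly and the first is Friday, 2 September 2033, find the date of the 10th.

6 January 2034

The 10th occurrence is 9 intervals after the first: 9 × 14 = 126 days after 2 September 2033.
September has 30 days — 28 days to the end of September leaves 98.
October has 31 days (67 left).
November has 30 days (37 left).
December has 31 days (6 left).
6 days into January → 6 January 2034.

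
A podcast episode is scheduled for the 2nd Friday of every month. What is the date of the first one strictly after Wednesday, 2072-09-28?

September 2072 starts on a Thursday; its first Friday is the 2nd, so the 2nd Friday is the 9th — 2072-09-09.
That is not after 2072-09-28, so look at October 2072.
October 2072 starts on a Saturday; its first Friday is the 7th, so the 2nd Friday is the 14th — 2072-10-14.

2072-10-14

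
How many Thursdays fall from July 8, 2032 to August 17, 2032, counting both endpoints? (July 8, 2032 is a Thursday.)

6

July 8, 2032 is a Thursday; the first Thursday on or after it is July 8, 2032.
From July 8, 2032 to August 17, 2032: 23 + 17 = 40 days (rest of July, August).
40 ÷ 7 = 5 full weeks with remainder 5, so 5 more Thursdays after the first → 6.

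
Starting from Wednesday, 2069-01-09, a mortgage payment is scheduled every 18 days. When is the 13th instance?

The 13th occurrence is 12 intervals after the first: 12 × 18 = 216 days after 2069-01-09.
January has 31 days — 22 days to the end of January leaves 194.
February has 28 days (166 left).
March has 31 days (135 left).
April has 30 days (105 left).
May has 31 days (74 left).
June has 30 days (44 left).
July has 31 days (13 left).
13 days into August → 2069-08-13.

2069-08-13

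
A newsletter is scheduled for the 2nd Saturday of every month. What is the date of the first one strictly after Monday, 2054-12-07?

December 2054 starts on a Tuesday; its first Saturday is the 5th, so the 2nd Saturday is the 12th — 2054-12-12.
2054-12-12 is after 2054-12-07, so that is the next one.

2054-12-12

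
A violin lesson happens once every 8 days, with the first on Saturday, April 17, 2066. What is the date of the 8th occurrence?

June 12, 2066

The 8th occurrence is 7 intervals after the first: 7 × 8 = 56 days after April 17, 2066.
April has 30 days — 13 days to the end of April leaves 43.
May has 31 days (12 left).
12 days into June → June 12, 2066.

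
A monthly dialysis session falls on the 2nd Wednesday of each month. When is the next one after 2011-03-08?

March 2011 starts on a Tuesday; its first Wednesday is the 2nd, so the 2nd Wednesday is the 9th — 2011-03-09.
2011-03-09 is after 2011-03-08, so that is the next one.

2011-03-09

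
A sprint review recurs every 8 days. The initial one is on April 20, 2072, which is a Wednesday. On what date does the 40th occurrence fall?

The 40th occurrence is 39 intervals after the first: 39 × 8 = 312 days after April 20, 2072.
April has 30 days — 10 days to the end of April leaves 302.
May has 31 days (271 left).
June has 30 days (241 left).
July has 31 days (210 left).
August has 31 days (179 left).
September has 30 days (149 left).
October has 31 days (118 left).
November has 30 days (88 left).
December has 31 days (57 left).
January has 31 days (26 left).
26 days into February → February 26, 2073.

February 26, 2073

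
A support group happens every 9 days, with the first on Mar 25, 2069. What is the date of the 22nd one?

Sep 30, 2069

The 22nd occurrence is 21 intervals after the first: 21 × 9 = 189 days after Mar 25, 2069.
Mar has 31 days — 6 days to the end of Mar leaves 183.
Apr has 30 days (153 left).
May has 31 days (122 left).
Jun has 30 days (92 left).
Jul has 31 days (61 left).
Aug has 31 days (30 left).
30 days into Sep → Sep 30, 2069.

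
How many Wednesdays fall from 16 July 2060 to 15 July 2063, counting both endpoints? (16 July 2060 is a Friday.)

16 July 2060 is a Friday; the first Wednesday on or after it is 21 July 2060 (5 days later).
From 21 July 2060 to 15 July 2063: 163 + 365 + 365 + 196 = 1089 days (rest of 2060, 2061, 2062, to 15 July 2063 in 2063).
1089 ÷ 7 = 155 full weeks with remainder 4, so 155 more Wednesdays after the first → 156.

156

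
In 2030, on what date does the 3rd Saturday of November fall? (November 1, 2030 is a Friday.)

November 2030 begins on a Friday, so the first Saturday is November 2 (1 day later).
The 3rd Saturday is 2 weeks later: 2 + 14 = 16.

November 16, 2030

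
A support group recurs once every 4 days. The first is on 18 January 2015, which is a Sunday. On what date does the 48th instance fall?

The 48th occurrence is 47 intervals after the first: 47 × 4 = 188 days after 18 January 2015.
January has 31 days — 13 days to the end of January leaves 175.
February has 28 days (147 left).
March has 31 days (116 left).
April has 30 days (86 left).
May has 31 days (55 left).
June has 30 days (25 left).
25 days into July → 25 July 2015.

25 July 2015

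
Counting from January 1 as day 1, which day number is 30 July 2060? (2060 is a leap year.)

Days in months before July: 31 + 29 + 31 + 30 + 31 + 30 = 182.
Plus 30 days into July → day 212.

212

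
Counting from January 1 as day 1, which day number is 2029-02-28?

59

Days in months before February: 31 = 31.
Plus 28 days into February → day 59.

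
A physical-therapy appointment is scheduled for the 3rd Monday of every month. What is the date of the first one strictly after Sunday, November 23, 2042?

November 2042 starts on a Saturday; its first Monday is the 3rd, so the 3rd Monday is the 17th — November 17, 2042.
That is not after November 23, 2042, so look at December 2042.
December 2042 starts on a Monday; its first Monday is the 1st, so the 3rd Monday is the 15th — December 15, 2042.

December 15, 2042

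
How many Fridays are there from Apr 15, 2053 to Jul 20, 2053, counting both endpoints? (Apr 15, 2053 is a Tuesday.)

14

Apr 15, 2053 is a Tuesday; the first Friday on or after it is Apr 18, 2053 (3 days later).
From Apr 18, 2053 to Jul 20, 2053: 12 + 31 + 30 + 20 = 93 days (rest of Apr, May, Jun, Jul).
93 ÷ 7 = 13 full weeks with remainder 2, so 13 more Fridays after the first → 14.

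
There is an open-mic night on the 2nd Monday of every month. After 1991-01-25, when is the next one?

January 1991 starts on a Tuesday; its first Monday is the 7th, so the 2nd Monday is the 14th — 1991-01-14.
That is not after 1991-01-25, so look at February 1991.
February 1991 starts on a Friday; its first Monday is the 4th, so the 2nd Monday is the 11th — 1991-02-11.

1991-02-11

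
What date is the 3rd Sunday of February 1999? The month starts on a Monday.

1999-02-21

February 1999 begins on a Monday, so the first Sunday is February 7 (6 days later).
The 3rd Sunday is 2 weeks later: 7 + 14 = 21.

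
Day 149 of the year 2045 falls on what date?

Jan has 31 days (149 − 31 = 118 remain).
Feb has 28 days (118 − 28 = 90 remain).
Mar has 31 days (90 − 31 = 59 remain).
Apr has 30 days (59 − 30 = 29 remain).
29 into May → May 29.

May 29, 2045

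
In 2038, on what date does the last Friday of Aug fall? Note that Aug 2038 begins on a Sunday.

Aug 27, 2038

Aug 2038 begins on a Sunday, so the first Friday is Aug 6 (5 days later).
Aug 2038 has 31 days. Adding weeks: 6, 13, 20, 27 — the last one ≤ 31 is the 27th.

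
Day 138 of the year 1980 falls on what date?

1980-05-17

January has 31 days (138 − 31 = 107 remain).
February has 29 days (107 − 29 = 78 remain).
March has 31 days (78 − 31 = 47 remain).
April has 30 days (47 − 30 = 17 remain).
17 into May → May 17.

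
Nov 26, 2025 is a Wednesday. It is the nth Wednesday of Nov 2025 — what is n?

4th

Day 26 falls in week ⌈26/7⌉ of the month.
Days 1–7 hold the 1st Wednesday, 8–14 the 2nd, 15–21 the 3rd, 22–28 the 4th, 29–31 the 5th.
26 is in the range for the 4th.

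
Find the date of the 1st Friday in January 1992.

January 3, 1992

January 1992 begins on a Wednesday, so the first Friday is January 3 (2 days later).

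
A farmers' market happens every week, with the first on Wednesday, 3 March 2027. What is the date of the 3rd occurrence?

17 March 2027

The 3rd occurrence is 2 intervals after the first: 2 × 7 = 14 days after 3 March 2027.
14 days later is 17 March 2027.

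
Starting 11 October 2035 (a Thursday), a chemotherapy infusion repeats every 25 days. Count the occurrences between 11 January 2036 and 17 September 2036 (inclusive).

Occurrences land 25·i days after 11 October 2035 for i = 0, 1, 2, …
11 January 2036 is 92 days after the start; 92 ÷ 25 = 3 remainder 17; since the remainder is 17, round up to i = 4. First occurrence in the window: #5 on 19 January 2036 (4×25 = 100 days in).
17 September 2036 is 342 days after the start; 342 ÷ 25 = 13 remainder 17. Last occurrence in the window: #14 on 31 August 2036.
Occurrences #5 through #14: 10 in total.

10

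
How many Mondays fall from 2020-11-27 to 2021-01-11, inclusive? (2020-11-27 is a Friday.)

7

2020-11-27 is a Friday; the first Monday on or after it is 2020-11-30 (3 days later).
From 2020-11-30 to 2021-01-11: 0 + 31 + 11 = 42 days (rest of November, December, January).
42 ÷ 7 = 6 full weeks with remainder 0, so 6 more Mondays after the first → 7.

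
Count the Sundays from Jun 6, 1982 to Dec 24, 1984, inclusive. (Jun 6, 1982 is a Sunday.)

Jun 6, 1982 is a Sunday; the first Sunday on or after it is Jun 6, 1982.
From Jun 6, 1982 to Dec 24, 1984: 208 + 365 + 359 = 932 days (rest of 1982, 1983, to Dec 24, 1984 in 1984).
932 ÷ 7 = 133 full weeks with remainder 1, so 133 more Sundays after the first → 134.

134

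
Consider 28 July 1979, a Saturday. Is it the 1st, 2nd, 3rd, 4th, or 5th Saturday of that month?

4th

Day 28 falls in week ⌈28/7⌉ of the month.
Days 1–7 hold the 1st Saturday, 8–14 the 2nd, 15–21 the 3rd, 22–28 the 4th, 29–31 the 5th.
28 is in the range for the 4th.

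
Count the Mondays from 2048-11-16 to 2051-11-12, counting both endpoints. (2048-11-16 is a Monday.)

156

2048-11-16 is a Monday; the first Monday on or after it is 2048-11-16.
From 2048-11-16 to 2051-11-12: 45 + 365 + 365 + 316 = 1091 days (rest of 2048, 2049, 2050, to 2051-11-12 in 2051).
1091 ÷ 7 = 155 full weeks with remainder 6, so 155 more Mondays after the first → 156.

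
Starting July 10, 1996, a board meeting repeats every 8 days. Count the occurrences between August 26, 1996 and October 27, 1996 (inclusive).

Occurrences land 8·i days after July 10, 1996 for i = 0, 1, 2, …
August 26, 1996 is 47 days after the start; 47 ÷ 8 = 5 remainder 7; since the remainder is 7, round up to i = 6. First occurrence in the window: #7 on August 27, 1996 (6×8 = 48 days in).
October 27, 1996 is 109 days after the start; 109 ÷ 8 = 13 remainder 5. Last occurrence in the window: #14 on October 22, 1996.
Occurrences #7 through #14: 8 in total.

8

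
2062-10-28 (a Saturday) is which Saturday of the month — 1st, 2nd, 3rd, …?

Day 28 falls in week ⌈28/7⌉ of the month.
Days 1–7 hold the 1st Saturday, 8–14 the 2nd, 15–21 the 3rd, 22–28 the 4th, 29–31 the 5th.
28 is in the range for the 4th.

4th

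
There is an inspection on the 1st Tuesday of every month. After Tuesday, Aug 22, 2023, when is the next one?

Aug 2023 starts on a Tuesday, so its 1st Tuesday is Aug 1, 2023.
That is not after Aug 22, 2023, so look at Sep 2023.
Sep 2023 starts on a Friday, so its 1st Tuesday is Sep 5, 2023 (4 days in).

Sep 5, 2023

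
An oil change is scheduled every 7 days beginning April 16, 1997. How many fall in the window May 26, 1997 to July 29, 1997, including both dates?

Occurrences land 7·i days after April 16, 1997 for i = 0, 1, 2, …
May 26, 1997 is 40 days after the start; 40 ÷ 7 = 5 remainder 5; since the remainder is 5, round up to i = 6. First occurrence in the window: #7 on May 28, 1997 (6×7 = 42 days in).
July 29, 1997 is 104 days after the start; 104 ÷ 7 = 14 remainder 6. Last occurrence in the window: #15 on July 23, 1997.
Occurrences #7 through #15: 9 in total.

9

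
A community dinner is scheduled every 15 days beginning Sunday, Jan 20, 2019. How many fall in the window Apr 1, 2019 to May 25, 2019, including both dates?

4

Occurrences land 15·i days after Jan 20, 2019 for i = 0, 1, 2, …
Apr 1, 2019 is 71 days after the start; 71 ÷ 15 = 4 remainder 11; since the remainder is 11, round up to i = 5. First occurrence in the window: #6 on Apr 5, 2019 (5×15 = 75 days in).
May 25, 2019 is 125 days after the start; 125 ÷ 15 = 8 remainder 5. Last occurrence in the window: #9 on May 20, 2019.
Occurrences #6 through #9: 4 in total.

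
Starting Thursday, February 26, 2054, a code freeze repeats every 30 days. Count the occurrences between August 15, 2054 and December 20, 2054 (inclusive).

4

Occurrences land 30·i days after February 26, 2054 for i = 0, 1, 2, …
August 15, 2054 is 170 days after the start; 170 ÷ 30 = 5 remainder 20; since the remainder is 20, round up to i = 6. First occurrence in the window: #7 on August 25, 2054 (6×30 = 180 days in).
December 20, 2054 is 297 days after the start; 297 ÷ 30 = 9 remainder 27. Last occurrence in the window: #10 on November 23, 2054.
Occurrences #7 through #10: 4 in total.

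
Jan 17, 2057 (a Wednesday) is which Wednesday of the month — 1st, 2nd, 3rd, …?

Day 17 falls in week ⌈17/7⌉ of the month.
Days 1–7 hold the 1st Wednesday, 8–14 the 2nd, 15–21 the 3rd, 22–28 the 4th, 29–31 the 5th.
17 is in the range for the 3rd.

3rd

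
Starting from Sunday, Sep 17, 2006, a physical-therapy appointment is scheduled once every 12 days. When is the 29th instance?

The 29th occurrence is 28 intervals after the first: 28 × 12 = 336 days after Sep 17, 2006.
Sep has 30 days — 13 days to the end of Sep leaves 323.
Oct has 31 days (292 left).
Nov has 30 days (262 left).
Dec has 31 days (231 left).
Jan has 31 days (200 left).
Feb has 28 days (172 left).
Mar has 31 days (141 left).
Apr has 30 days (111 left).
May has 31 days (80 left).
Jun has 30 days (50 left).
Jul has 31 days (19 left).
19 days into Aug → Aug 19, 2007.

Aug 19, 2007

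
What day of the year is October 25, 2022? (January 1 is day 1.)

298

Days in months before October: 31 + 28 + 31 + 30 + 31 + 30 + 31 + 31 + 30 = 273.
Plus 25 days into October → day 298.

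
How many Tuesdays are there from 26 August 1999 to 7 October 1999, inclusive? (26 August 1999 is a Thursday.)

6

26 August 1999 is a Thursday; the first Tuesday on or after it is 31 August 1999 (5 days later).
From 31 August 1999 to 7 October 1999: 0 + 30 + 7 = 37 days (rest of August, September, October).
37 ÷ 7 = 5 full weeks with remainder 2, so 5 more Tuesdays after the first → 6.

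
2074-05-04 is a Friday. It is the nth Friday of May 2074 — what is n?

Day 4 falls in week ⌈4/7⌉ of the month.
Days 1–7 hold the 1st Friday, 8–14 the 2nd, 15–21 the 3rd, 22–28 the 4th, 29–31 the 5th.
4 is in the range for the 1st.

1st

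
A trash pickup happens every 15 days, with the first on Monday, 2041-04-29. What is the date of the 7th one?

2041-07-28

The 7th occurrence is 6 intervals after the first: 6 × 15 = 90 days after 2041-04-29.
April has 30 days — 1 day to the end of April leaves 89.
May has 31 days (58 left).
June has 30 days (28 left).
28 days into July → 2041-07-28.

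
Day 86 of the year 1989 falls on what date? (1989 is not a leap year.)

January has 31 days (86 − 31 = 55 remain).
February has 28 days (55 − 28 = 27 remain).
27 into March → March 27.

March 27, 1989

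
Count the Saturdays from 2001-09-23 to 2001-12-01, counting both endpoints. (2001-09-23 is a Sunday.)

10

2001-09-23 is a Sunday; the first Saturday on or after it is 2001-09-29 (6 days later).
From 2001-09-29 to 2001-12-01: 1 + 31 + 30 + 1 = 63 days (rest of September, October, November, December).
63 ÷ 7 = 9 full weeks with remainder 0, so 9 more Saturdays after the first → 10.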